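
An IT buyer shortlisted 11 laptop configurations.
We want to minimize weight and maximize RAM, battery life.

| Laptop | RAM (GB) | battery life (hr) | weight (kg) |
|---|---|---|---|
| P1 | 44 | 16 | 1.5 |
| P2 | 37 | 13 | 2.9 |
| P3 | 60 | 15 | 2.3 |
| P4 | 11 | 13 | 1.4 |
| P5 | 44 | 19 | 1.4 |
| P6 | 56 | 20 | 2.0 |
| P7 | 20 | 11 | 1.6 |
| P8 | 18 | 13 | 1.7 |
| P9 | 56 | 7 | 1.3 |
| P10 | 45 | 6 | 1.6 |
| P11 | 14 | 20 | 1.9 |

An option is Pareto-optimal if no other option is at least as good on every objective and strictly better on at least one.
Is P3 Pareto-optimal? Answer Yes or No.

P1: worse on RAM (44 vs 60).
P2: worse on RAM (37 vs 60).
P4: worse on RAM (11 vs 60).
P5: worse on RAM (44 vs 60).
P6: worse on RAM (56 vs 60).
P7: worse on RAM (20 vs 60).
P8: worse on RAM (18 vs 60).
P9: worse on RAM (56 vs 60).
P10: worse on RAM (45 vs 60).
P11: worse on RAM (14 vs 60).
No option is at least as good as P3 on every objective and strictly better on one.

Yes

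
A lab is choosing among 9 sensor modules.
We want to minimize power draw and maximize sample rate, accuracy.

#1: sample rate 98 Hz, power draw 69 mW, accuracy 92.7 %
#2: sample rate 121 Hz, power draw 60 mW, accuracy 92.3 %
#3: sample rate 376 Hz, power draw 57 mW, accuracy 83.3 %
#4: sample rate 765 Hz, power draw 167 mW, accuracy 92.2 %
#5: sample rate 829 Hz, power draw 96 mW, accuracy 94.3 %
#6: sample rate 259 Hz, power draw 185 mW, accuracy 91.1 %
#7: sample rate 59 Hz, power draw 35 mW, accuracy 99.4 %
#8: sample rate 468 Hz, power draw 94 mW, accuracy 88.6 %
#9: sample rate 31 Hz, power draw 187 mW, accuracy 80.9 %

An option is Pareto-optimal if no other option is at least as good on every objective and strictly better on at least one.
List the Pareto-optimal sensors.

#1, #2, #3, #5, #7, #8

#1: not dominated.
#2: not dominated.
#3: not dominated.
#4: dominated by #5 (sample rate 829≥765, power draw 96≤167, accuracy 94.3≥92.2).
#5: not dominated (best sample rate).
#6: dominated by #4 (sample rate 765≥259, power draw 167≤185, accuracy 92.2≥91.1).
#7: not dominated (best power draw).
#8: not dominated.
#9: dominated by #1 (sample rate 98≥31, power draw 69≤187, accuracy 92.7≥80.9).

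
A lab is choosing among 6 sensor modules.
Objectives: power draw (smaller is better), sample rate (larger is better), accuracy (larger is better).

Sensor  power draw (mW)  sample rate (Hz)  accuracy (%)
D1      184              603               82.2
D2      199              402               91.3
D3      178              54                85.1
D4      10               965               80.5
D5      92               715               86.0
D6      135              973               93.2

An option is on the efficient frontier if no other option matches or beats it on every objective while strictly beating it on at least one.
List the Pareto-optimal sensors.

D4, D5, D6

D1: dominated by D5 (power draw 92≤184, sample rate 715≥603, accuracy 86.0≥82.2).
D2: dominated by D6 (power draw 135≤199, sample rate 973≥402, accuracy 93.2≥91.3).
D3: dominated by D5 (power draw 92≤178, sample rate 715≥54, accuracy 86.0≥85.1).
D4: not dominated (best power draw).
D5: not dominated.
D6: not dominated (best sample rate).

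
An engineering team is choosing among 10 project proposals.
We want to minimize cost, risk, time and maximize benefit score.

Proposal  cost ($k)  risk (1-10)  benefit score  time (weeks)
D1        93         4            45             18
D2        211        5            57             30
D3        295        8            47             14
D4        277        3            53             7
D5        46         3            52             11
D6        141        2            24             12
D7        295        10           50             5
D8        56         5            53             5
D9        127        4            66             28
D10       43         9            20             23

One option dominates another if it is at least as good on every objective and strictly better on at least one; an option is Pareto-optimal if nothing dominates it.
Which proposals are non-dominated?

D1: dominated by D5 (cost 46≤93, risk 3≤4, benefit score 52≥45, time 11≤18).
D2: dominated by D9 (cost 127≤211, risk 4≤5, benefit score 66≥57, time 28≤30).
D3: dominated by D4 (cost 277≤295, risk 3≤8, benefit score 53≥47, time 7≤14).
D4: not dominated.
D5: not dominated.
D6: not dominated (best risk).
D7: dominated by D8 (cost 56≤295, risk 5≤10, benefit score 53≥50, time 5≤5).
D8: not dominated.
D9: not dominated (best benefit score).
D10: not dominated (best cost).

D4, D5, D6, D8, D9, D10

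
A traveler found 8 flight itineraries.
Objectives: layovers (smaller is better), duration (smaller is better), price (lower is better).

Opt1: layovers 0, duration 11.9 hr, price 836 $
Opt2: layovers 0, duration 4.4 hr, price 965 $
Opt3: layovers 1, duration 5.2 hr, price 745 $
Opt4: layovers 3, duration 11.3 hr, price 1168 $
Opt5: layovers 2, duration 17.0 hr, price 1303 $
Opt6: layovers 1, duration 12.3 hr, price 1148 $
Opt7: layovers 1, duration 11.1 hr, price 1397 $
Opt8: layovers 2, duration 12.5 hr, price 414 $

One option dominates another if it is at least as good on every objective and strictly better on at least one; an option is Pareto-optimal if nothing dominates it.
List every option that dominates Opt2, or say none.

none

Opt1: worse on duration (11.9 vs 4.4).
Opt3: worse on layovers (1 vs 0).
Opt4: worse on layovers (3 vs 0).
Opt5: worse on layovers (2 vs 0).
Opt6: worse on layovers (1 vs 0).
Opt7: worse on layovers (1 vs 0).
Opt8: worse on layovers (2 vs 0).
No option dominates Opt2.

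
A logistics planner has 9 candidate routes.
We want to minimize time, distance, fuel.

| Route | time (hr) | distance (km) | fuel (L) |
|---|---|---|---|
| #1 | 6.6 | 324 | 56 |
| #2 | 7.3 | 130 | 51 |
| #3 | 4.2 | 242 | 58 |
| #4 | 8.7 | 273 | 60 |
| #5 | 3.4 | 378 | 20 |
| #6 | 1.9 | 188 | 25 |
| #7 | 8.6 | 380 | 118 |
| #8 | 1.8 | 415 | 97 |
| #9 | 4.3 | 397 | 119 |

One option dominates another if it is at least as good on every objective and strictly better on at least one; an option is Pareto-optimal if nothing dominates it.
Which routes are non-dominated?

#2, #5, #6, #8

#1: dominated by #6 (time 1.9≤6.6, distance 188≤324, fuel 25≤56).
#2: not dominated (best distance).
#3: dominated by #6 (time 1.9≤4.2, distance 188≤242, fuel 25≤58).
#4: dominated by #2 (time 7.3≤8.7, distance 130≤273, fuel 51≤60).
#5: not dominated (best fuel).
#6: not dominated.
#7: dominated by #1 (time 6.6≤8.6, distance 324≤380, fuel 56≤118).
#8: not dominated (best time).
#9: dominated by #3 (time 4.2≤4.3, distance 242≤397, fuel 58≤119).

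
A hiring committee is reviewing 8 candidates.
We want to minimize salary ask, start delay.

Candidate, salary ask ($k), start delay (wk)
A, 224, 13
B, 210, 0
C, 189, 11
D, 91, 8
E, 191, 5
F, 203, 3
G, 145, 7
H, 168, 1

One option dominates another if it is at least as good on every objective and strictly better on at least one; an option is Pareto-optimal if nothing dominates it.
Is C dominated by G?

Yes

G vs C: salary ask 145≤189, start delay 7≤11 — G is at least as good on every objective with at least one strict improvement.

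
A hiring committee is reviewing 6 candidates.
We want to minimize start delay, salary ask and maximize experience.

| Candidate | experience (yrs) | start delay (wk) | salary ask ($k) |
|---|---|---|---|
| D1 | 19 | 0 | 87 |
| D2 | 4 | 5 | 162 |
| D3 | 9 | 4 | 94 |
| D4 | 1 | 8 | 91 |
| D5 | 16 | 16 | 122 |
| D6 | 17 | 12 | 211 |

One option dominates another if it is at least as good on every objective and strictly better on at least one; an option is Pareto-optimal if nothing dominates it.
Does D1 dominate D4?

D1 vs D4: experience 19≥1, start delay 0≤8, salary ask 87≤91 — D1 is at least as good on every objective with at least one strict improvement.

Yes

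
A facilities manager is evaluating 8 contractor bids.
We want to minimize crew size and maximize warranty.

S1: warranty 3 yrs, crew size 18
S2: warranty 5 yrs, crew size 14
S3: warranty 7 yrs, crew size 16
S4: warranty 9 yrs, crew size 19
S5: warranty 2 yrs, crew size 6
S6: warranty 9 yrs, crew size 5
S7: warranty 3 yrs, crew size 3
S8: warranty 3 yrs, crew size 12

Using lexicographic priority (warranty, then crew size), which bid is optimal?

S6

First maximize warranty: best is 9, kept {S4, S6}.
Then minimize crew size: best is 5, kept {S6}.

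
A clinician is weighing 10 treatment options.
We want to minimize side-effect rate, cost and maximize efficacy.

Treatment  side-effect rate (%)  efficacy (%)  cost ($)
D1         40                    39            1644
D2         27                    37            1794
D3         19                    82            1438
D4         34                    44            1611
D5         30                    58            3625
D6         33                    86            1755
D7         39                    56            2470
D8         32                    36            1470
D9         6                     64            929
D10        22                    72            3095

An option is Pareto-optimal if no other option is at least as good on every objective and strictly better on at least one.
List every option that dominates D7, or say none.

D3, D6, D9

D3: side-effect rate 19≤39, efficacy 82≥56, cost 1438≤2470 — dominates D7.
D6: side-effect rate 33≤39, efficacy 86≥56, cost 1755≤2470 — dominates D7.
D9: side-effect rate 6≤39, efficacy 64≥56, cost 929≤2470 — dominates D7.
Others (D1, D2, D4, D5, D8, D10) are each worse than D7 on at least one objective.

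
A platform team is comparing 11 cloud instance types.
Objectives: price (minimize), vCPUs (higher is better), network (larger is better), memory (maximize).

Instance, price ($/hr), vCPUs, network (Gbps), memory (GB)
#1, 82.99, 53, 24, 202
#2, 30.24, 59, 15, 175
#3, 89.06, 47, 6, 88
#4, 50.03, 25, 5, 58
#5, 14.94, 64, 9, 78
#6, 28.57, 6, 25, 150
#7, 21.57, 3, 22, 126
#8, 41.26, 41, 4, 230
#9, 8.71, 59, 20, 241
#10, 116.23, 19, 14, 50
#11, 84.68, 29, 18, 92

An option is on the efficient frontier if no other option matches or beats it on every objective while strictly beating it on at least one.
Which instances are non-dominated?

#1, #5, #6, #7, #9

#1: not dominated.
#2: dominated by #9 (price 8.71≤30.24, vCPUs 59≥59, network 20≥15, memory 241≥175).
#3: dominated by #1 (price 82.99≤89.06, vCPUs 53≥47, network 24≥6, memory 202≥88).
#4: dominated by #2 (price 30.24≤50.03, vCPUs 59≥25, network 15≥5, memory 175≥58).
#5: not dominated (best vCPUs).
#6: not dominated (best network).
#7: not dominated.
#8: dominated by #9 (price 8.71≤41.26, vCPUs 59≥41, network 20≥4, memory 241≥230).
#9: not dominated (best price).
#10: dominated by #1 (price 82.99≤116.23, vCPUs 53≥19, network 24≥14, memory 202≥50).
#11: dominated by #1 (price 82.99≤84.68, vCPUs 53≥29, network 24≥18, memory 202≥92).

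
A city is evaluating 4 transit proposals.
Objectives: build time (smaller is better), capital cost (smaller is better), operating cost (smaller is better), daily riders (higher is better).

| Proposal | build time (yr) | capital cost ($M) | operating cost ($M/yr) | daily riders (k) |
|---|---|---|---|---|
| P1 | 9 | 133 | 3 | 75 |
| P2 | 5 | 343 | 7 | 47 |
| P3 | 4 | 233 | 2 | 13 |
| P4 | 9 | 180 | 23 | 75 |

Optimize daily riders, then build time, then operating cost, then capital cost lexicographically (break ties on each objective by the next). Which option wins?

P1

First maximize daily riders: best is 75, kept {P1, P4}.
Then minimize build time: best is 9, kept {P1, P4}.
Then minimize operating cost: best is 3, kept {P1}.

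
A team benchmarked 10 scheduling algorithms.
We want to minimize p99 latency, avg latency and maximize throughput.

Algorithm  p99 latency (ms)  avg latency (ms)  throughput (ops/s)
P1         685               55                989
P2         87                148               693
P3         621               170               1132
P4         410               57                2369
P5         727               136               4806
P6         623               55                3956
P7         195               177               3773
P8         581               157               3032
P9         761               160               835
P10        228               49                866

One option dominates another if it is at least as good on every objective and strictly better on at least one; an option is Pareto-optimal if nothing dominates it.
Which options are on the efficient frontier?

P1: dominated by P6 (p99 latency 623≤685, avg latency 55≤55, throughput 3956≥989).
P2: not dominated (best p99 latency).
P3: dominated by P4 (p99 latency 410≤621, avg latency 57≤170, throughput 2369≥1132).
P4: not dominated.
P5: not dominated (best throughput).
P6: not dominated.
P7: not dominated.
P8: not dominated.
P9: dominated by P1 (p99 latency 685≤761, avg latency 55≤160, throughput 989≥835).
P10: not dominated (best avg latency).

P2, P4, P5, P6, P7, P8, P10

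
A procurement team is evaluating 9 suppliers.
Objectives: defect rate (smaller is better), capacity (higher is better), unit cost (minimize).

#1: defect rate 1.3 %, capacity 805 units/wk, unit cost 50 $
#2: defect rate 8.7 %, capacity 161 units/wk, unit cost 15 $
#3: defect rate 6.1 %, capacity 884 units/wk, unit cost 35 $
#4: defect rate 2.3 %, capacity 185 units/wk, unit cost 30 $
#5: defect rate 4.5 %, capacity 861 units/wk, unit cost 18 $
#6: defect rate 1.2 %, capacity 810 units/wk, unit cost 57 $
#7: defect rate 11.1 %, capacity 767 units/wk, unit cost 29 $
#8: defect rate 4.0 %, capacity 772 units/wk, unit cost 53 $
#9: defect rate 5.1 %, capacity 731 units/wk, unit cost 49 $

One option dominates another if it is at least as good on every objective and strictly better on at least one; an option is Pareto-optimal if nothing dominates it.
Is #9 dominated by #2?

No

#2 vs #9: #2 is worse on defect rate (8.7 vs 5.1), so it does not dominate #9.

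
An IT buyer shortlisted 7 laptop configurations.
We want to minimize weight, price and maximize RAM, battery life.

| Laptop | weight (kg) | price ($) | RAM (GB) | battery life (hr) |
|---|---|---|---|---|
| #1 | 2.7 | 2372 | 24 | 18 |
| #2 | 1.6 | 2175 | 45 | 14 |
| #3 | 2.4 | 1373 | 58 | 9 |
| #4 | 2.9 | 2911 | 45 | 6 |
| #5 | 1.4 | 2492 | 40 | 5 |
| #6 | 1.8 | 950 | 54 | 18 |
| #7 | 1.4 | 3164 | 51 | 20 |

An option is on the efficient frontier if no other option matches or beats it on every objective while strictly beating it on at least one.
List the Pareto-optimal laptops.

#2, #3, #5, #6, #7

#1: dominated by #6 (weight 1.8≤2.7, price 950≤2372, RAM 54≥24, battery life 18≥18).
#2: not dominated.
#3: not dominated (best RAM).
#4: dominated by #2 (weight 1.6≤2.9, price 2175≤2911, RAM 45≥45, battery life 14≥6).
#5: not dominated.
#6: not dominated (best price).
#7: not dominated (best battery life).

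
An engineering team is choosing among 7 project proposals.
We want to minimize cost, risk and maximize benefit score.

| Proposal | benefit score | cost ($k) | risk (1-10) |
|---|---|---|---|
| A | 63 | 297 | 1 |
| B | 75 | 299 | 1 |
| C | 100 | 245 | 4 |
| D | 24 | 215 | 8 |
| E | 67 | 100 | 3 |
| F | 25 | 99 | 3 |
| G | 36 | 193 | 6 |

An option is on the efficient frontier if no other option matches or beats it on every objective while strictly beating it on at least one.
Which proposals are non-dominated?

A, B, C, E, F

A: not dominated.
B: not dominated.
C: not dominated (best benefit score).
D: dominated by E (benefit score 67≥24, cost 100≤215, risk 3≤8).
E: not dominated.
F: not dominated (best cost).
G: dominated by E (benefit score 67≥36, cost 100≤193, risk 3≤6).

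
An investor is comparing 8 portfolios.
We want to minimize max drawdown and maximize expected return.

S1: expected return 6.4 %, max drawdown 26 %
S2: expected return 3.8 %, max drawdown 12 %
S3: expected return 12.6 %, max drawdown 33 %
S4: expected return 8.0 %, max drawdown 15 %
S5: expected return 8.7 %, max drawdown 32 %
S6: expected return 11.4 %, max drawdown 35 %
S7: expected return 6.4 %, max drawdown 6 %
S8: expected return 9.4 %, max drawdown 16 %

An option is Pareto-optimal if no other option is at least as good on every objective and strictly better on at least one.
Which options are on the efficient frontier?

S1: dominated by S4 (expected return 8.0≥6.4, max drawdown 15≤26).
S2: dominated by S7 (expected return 6.4≥3.8, max drawdown 6≤12).
S3: not dominated (best expected return).
S4: not dominated.
S5: dominated by S8 (expected return 9.4≥8.7, max drawdown 16≤32).
S6: dominated by S3 (expected return 12.6≥11.4, max drawdown 33≤35).
S7: not dominated (best max drawdown).
S8: not dominated.

S3, S4, S7, S8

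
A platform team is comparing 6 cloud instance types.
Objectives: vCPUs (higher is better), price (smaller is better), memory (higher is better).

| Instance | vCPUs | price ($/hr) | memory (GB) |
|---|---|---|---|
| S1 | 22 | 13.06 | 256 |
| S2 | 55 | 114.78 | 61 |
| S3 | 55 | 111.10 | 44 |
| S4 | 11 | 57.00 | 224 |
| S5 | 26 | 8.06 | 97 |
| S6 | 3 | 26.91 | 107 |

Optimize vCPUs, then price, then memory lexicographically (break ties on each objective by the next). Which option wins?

S3

First maximize vCPUs: best is 55, kept {S2, S3}.
Then minimize price: best is 111.10, kept {S3}.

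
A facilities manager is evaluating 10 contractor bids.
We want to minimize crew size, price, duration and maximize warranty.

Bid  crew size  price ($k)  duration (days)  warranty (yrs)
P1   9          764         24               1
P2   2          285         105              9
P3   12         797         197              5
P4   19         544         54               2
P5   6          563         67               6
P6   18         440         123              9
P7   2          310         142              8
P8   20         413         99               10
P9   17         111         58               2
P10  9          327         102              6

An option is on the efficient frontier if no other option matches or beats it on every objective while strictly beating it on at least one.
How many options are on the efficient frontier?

P1: not dominated (best duration).
P2: not dominated.
P3: dominated by P2 (crew size 2≤12, price 285≤797, duration 105≤197, warranty 9≥5).
P4: not dominated.
P5: not dominated.
P6: dominated by P2 (crew size 2≤18, price 285≤440, duration 105≤123, warranty 9≥9).
P7: dominated by P2 (crew size 2≤2, price 285≤310, duration 105≤142, warranty 9≥8).
P8: not dominated (best warranty).
P9: not dominated (best price).
P10: not dominated.
Pareto-optimal: P1, P2, P4, P5, P8, P9, P10 → 7.

7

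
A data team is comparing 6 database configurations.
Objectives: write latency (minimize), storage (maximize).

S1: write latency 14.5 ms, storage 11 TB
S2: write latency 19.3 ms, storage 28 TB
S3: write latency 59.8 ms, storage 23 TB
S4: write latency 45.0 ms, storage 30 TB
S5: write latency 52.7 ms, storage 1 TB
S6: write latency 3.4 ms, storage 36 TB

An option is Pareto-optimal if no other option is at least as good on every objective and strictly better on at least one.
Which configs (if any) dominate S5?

S1, S2, S4, S6

S1: write latency 14.5≤52.7, storage 11≥1 — dominates S5.
S2: write latency 19.3≤52.7, storage 28≥1 — dominates S5.
S4: write latency 45.0≤52.7, storage 30≥1 — dominates S5.
S6: write latency 3.4≤52.7, storage 36≥1 — dominates S5.
Others (S3) are each worse than S5 on at least one objective.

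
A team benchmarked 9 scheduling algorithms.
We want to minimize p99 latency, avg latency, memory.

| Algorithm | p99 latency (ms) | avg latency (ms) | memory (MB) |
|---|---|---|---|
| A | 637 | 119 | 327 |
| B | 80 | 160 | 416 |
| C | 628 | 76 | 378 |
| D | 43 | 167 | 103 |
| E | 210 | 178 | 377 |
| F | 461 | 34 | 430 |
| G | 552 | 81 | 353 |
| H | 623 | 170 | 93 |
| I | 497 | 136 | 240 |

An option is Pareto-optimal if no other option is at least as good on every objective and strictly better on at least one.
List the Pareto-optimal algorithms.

A: not dominated.
B: not dominated.
C: not dominated.
D: not dominated (best p99 latency).
E: dominated by D (p99 latency 43≤210, avg latency 167≤178, memory 103≤377).
F: not dominated (best avg latency).
G: not dominated.
H: not dominated (best memory).
I: not dominated.

A, B, C, D, F, G, H, I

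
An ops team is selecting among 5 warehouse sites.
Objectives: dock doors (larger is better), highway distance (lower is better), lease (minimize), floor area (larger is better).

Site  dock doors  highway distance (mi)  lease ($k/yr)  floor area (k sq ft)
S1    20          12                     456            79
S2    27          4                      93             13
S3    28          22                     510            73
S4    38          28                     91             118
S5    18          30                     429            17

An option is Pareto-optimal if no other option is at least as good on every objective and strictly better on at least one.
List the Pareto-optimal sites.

S1, S2, S3, S4

S1: not dominated.
S2: not dominated (best highway distance).
S3: not dominated.
S4: not dominated (best dock doors).
S5: dominated by S4 (dock doors 38≥18, highway distance 28≤30, lease 91≤429, floor area 118≥17).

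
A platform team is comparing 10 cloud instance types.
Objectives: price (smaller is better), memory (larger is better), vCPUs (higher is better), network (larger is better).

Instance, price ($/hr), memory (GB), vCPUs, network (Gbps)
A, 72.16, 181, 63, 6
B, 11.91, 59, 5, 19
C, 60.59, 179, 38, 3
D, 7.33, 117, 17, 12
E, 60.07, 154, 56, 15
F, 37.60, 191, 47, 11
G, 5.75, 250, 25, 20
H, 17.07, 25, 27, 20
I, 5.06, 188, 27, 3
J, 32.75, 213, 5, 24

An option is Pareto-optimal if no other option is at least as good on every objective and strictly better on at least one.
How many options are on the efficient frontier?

A: not dominated (best vCPUs).
B: dominated by G (price 5.75≤11.91, memory 250≥59, vCPUs 25≥5, network 20≥19).
C: dominated by F (price 37.60≤60.59, memory 191≥179, vCPUs 47≥38, network 11≥3).
D: dominated by G (price 5.75≤7.33, memory 250≥117, vCPUs 25≥17, network 20≥12).
E: not dominated.
F: not dominated.
G: not dominated (best memory).
H: not dominated.
I: not dominated (best price).
J: not dominated (best network).
Pareto-optimal: A, E, F, G, H, I, J → 7.

7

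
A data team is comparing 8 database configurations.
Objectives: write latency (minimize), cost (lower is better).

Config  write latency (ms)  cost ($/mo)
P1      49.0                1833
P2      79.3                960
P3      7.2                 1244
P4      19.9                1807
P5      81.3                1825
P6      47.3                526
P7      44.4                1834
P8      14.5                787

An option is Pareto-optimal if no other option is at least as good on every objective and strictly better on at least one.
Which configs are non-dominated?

P1: dominated by P3 (write latency 7.2≤49.0, cost 1244≤1833).
P2: dominated by P6 (write latency 47.3≤79.3, cost 526≤960).
P3: not dominated (best write latency).
P4: dominated by P3 (write latency 7.2≤19.9, cost 1244≤1807).
P5: dominated by P2 (write latency 79.3≤81.3, cost 960≤1825).
P6: not dominated (best cost).
P7: dominated by P3 (write latency 7.2≤44.4, cost 1244≤1834).
P8: not dominated.

P3, P6, P8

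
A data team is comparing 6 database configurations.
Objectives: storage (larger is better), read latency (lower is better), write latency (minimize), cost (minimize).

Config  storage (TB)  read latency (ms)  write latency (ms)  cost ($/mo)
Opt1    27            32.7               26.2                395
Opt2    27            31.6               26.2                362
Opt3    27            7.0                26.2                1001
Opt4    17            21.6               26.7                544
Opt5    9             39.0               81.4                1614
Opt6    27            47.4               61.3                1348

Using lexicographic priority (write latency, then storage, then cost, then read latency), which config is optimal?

Opt2

First minimize write latency: best is 26.2, kept {Opt1, Opt2, Opt3}.
Then maximize storage: best is 27, kept {Opt1, Opt2, Opt3}.
Then minimize cost: best is 362, kept {Opt2}.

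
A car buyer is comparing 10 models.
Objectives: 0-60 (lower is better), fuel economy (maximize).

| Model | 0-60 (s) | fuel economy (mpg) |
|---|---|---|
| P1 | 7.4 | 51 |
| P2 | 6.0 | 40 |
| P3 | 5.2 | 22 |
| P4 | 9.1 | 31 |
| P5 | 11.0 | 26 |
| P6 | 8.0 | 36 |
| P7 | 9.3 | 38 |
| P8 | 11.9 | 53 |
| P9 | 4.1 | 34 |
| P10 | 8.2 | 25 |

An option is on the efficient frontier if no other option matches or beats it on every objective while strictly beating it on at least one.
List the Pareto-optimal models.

P1: not dominated.
P2: not dominated.
P3: dominated by P9 (0-60 4.1≤5.2, fuel economy 34≥22).
P4: dominated by P1 (0-60 7.4≤9.1, fuel economy 51≥31).
P5: dominated by P1 (0-60 7.4≤11.0, fuel economy 51≥26).
P6: dominated by P1 (0-60 7.4≤8.0, fuel economy 51≥36).
P7: dominated by P1 (0-60 7.4≤9.3, fuel economy 51≥38).
P8: not dominated (best fuel economy).
P9: not dominated (best 0-60).
P10: dominated by P1 (0-60 7.4≤8.2, fuel economy 51≥25).

P1, P2, P8, P9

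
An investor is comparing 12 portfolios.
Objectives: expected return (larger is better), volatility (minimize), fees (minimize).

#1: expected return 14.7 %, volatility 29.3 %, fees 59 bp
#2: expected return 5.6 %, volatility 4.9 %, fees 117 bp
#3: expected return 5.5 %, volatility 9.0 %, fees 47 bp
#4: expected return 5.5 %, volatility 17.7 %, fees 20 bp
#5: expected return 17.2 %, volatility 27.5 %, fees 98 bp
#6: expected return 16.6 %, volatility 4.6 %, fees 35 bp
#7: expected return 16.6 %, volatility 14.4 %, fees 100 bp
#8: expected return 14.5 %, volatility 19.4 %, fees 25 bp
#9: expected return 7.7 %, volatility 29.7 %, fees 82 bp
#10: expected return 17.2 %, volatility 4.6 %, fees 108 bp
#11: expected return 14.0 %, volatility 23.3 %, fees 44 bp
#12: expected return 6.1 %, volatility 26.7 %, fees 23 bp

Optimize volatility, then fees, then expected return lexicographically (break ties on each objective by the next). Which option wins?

#6

First minimize volatility: best is 4.6, kept {#6, #10}.
Then minimize fees: best is 35, kept {#6}.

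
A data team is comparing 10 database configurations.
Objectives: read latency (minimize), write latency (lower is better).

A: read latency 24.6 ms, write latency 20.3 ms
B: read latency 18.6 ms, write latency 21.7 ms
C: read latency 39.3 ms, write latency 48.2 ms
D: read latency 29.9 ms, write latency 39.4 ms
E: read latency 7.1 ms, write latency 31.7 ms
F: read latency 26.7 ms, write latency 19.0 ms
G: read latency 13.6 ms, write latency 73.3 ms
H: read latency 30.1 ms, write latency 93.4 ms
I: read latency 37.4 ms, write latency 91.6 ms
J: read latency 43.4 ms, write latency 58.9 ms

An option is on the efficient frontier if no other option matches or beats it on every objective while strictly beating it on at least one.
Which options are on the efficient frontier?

A: not dominated.
B: not dominated.
C: dominated by A (read latency 24.6≤39.3, write latency 20.3≤48.2).
D: dominated by A (read latency 24.6≤29.9, write latency 20.3≤39.4).
E: not dominated (best read latency).
F: not dominated (best write latency).
G: dominated by E (read latency 7.1≤13.6, write latency 31.7≤73.3).
H: dominated by A (read latency 24.6≤30.1, write latency 20.3≤93.4).
I: dominated by A (read latency 24.6≤37.4, write latency 20.3≤91.6).
J: dominated by A (read latency 24.6≤43.4, write latency 20.3≤58.9).

A, B, E, F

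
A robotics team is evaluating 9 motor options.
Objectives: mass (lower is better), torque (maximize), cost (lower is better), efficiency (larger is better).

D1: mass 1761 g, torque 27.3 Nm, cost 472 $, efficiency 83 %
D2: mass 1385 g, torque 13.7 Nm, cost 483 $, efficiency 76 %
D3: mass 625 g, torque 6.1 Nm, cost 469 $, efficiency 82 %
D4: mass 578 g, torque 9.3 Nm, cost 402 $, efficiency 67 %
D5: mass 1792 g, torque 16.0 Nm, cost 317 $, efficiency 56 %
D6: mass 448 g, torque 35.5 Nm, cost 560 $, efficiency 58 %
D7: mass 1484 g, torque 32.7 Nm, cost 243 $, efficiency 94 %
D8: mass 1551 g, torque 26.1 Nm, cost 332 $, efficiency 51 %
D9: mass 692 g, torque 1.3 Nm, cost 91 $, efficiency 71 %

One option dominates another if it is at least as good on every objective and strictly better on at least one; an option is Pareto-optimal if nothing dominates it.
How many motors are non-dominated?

D1: dominated by D7 (mass 1484≤1761, torque 32.7≥27.3, cost 243≤472, efficiency 94≥83).
D2: not dominated.
D3: not dominated.
D4: not dominated.
D5: dominated by D7 (mass 1484≤1792, torque 32.7≥16.0, cost 243≤317, efficiency 94≥56).
D6: not dominated (best mass).
D7: not dominated (best efficiency).
D8: dominated by D7 (mass 1484≤1551, torque 32.7≥26.1, cost 243≤332, efficiency 94≥51).
D9: not dominated (best cost).
Pareto-optimal: D2, D3, D4, D6, D7, D9 → 6.

6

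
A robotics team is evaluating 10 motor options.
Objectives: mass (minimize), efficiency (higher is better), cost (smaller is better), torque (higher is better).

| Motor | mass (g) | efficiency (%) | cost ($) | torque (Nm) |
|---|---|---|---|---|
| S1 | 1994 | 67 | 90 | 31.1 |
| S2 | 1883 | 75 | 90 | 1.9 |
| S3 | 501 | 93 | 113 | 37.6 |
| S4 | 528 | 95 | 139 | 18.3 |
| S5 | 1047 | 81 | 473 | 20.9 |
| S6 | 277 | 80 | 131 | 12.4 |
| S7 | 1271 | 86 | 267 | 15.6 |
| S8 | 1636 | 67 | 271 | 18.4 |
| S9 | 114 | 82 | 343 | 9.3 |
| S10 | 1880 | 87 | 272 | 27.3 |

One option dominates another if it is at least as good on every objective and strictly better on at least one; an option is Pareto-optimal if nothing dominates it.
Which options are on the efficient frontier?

S1, S2, S3, S4, S6, S9

S1: not dominated.
S2: not dominated.
S3: not dominated (best torque).
S4: not dominated (best efficiency).
S5: dominated by S3 (mass 501≤1047, efficiency 93≥81, cost 113≤473, torque 37.6≥20.9).
S6: not dominated.
S7: dominated by S3 (mass 501≤1271, efficiency 93≥86, cost 113≤267, torque 37.6≥15.6).
S8: dominated by S3 (mass 501≤1636, efficiency 93≥67, cost 113≤271, torque 37.6≥18.4).
S9: not dominated (best mass).
S10: dominated by S3 (mass 501≤1880, efficiency 93≥87, cost 113≤272, torque 37.6≥27.3).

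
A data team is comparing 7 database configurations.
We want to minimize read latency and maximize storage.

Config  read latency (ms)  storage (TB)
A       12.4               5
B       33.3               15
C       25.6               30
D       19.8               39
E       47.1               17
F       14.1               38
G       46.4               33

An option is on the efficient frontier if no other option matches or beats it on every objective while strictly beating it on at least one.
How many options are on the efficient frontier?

A: not dominated (best read latency).
B: dominated by C (read latency 25.6≤33.3, storage 30≥15).
C: dominated by D (read latency 19.8≤25.6, storage 39≥30).
D: not dominated (best storage).
E: dominated by C (read latency 25.6≤47.1, storage 30≥17).
F: not dominated.
G: dominated by D (read latency 19.8≤46.4, storage 39≥33).
Pareto-optimal: A, D, F → 3.

3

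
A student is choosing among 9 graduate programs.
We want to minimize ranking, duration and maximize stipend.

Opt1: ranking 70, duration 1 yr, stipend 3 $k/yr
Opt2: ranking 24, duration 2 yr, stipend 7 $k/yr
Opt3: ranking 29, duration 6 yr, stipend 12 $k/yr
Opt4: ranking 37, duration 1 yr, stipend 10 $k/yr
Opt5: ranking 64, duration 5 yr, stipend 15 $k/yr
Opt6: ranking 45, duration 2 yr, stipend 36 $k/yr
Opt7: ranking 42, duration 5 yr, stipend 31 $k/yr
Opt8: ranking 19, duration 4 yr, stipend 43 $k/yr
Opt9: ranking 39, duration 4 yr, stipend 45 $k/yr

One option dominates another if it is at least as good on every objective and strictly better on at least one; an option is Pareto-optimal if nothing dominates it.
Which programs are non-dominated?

Opt1: dominated by Opt4 (ranking 37≤70, duration 1≤1, stipend 10≥3).
Opt2: not dominated.
Opt3: dominated by Opt8 (ranking 19≤29, duration 4≤6, stipend 43≥12).
Opt4: not dominated.
Opt5: dominated by Opt6 (ranking 45≤64, duration 2≤5, stipend 36≥15).
Opt6: not dominated.
Opt7: dominated by Opt8 (ranking 19≤42, duration 4≤5, stipend 43≥31).
Opt8: not dominated (best ranking).
Opt9: not dominated (best stipend).

Opt2, Opt4, Opt6, Opt8, Opt9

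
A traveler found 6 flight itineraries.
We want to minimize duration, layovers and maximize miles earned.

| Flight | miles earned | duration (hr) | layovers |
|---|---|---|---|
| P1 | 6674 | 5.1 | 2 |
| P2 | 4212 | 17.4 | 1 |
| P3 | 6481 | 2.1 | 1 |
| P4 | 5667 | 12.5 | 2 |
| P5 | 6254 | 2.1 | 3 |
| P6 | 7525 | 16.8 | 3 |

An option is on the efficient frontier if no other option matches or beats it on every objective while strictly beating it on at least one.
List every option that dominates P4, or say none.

P1: miles earned 6674≥5667, duration 5.1≤12.5, layovers 2≤2 — dominates P4.
P3: miles earned 6481≥5667, duration 2.1≤12.5, layovers 1≤2 — dominates P4.
Others (P2, P5, P6) are each worse than P4 on at least one objective.

P1, P3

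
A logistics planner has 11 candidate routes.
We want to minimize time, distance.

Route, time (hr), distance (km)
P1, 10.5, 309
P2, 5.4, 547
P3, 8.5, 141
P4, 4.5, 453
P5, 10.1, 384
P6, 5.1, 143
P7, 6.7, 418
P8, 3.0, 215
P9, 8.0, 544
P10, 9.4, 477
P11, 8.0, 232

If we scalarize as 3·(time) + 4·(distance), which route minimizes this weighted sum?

P1: 3·10.5 + 4·309 = 1267.5
P2: 3·5.4 + 4·547 = 2204.2
P3: 3·8.5 + 4·141 = 589.5
P4: 3·4.5 + 4·453 = 1825.5
P5: 3·10.1 + 4·384 = 1566.3
P6: 3·5.1 + 4·143 = 587.3
P7: 3·6.7 + 4·418 = 1692.1
P8: 3·3.0 + 4·215 = 869.0
P9: 3·8.0 + 4·544 = 2200.0
P10: 3·9.4 + 4·477 = 1936.2
P11: 3·8.0 + 4·232 = 952.0
Lowest: P6 at 587.3.

P6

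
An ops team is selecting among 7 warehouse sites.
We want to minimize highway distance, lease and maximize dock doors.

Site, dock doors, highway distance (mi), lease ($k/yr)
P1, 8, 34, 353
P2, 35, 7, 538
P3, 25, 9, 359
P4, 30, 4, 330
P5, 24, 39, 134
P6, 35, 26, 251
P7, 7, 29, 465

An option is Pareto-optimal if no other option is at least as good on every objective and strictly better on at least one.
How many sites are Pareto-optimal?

P1: dominated by P4 (dock doors 30≥8, highway distance 4≤34, lease 330≤353).
P2: not dominated.
P3: dominated by P4 (dock doors 30≥25, highway distance 4≤9, lease 330≤359).
P4: not dominated (best highway distance).
P5: not dominated (best lease).
P6: not dominated.
P7: dominated by P3 (dock doors 25≥7, highway distance 9≤29, lease 359≤465).
Pareto-optimal: P2, P4, P5, P6 → 4.

4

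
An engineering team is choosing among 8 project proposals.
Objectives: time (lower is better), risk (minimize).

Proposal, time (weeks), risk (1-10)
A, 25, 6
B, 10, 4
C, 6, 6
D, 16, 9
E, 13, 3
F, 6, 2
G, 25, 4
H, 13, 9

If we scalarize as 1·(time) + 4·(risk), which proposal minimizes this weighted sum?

F

A: 1·25 + 4·6 = 49
B: 1·10 + 4·4 = 26
C: 1·6 + 4·6 = 30
D: 1·16 + 4·9 = 52
E: 1·13 + 4·3 = 25
F: 1·6 + 4·2 = 14
G: 1·25 + 4·4 = 41
H: 1·13 + 4·9 = 49
Lowest: F at 14.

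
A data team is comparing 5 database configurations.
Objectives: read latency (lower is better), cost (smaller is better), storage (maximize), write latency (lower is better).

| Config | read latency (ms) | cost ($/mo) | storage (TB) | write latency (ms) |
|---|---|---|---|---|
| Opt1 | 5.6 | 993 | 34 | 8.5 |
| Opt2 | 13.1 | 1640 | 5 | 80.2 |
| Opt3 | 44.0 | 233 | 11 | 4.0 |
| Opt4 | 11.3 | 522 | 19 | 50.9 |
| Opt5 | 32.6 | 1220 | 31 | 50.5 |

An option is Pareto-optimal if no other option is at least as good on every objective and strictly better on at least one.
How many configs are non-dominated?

Opt1: not dominated (best read latency).
Opt2: dominated by Opt1 (read latency 5.6≤13.1, cost 993≤1640, storage 34≥5, write latency 8.5≤80.2).
Opt3: not dominated (best cost).
Opt4: not dominated.
Opt5: dominated by Opt1 (read latency 5.6≤32.6, cost 993≤1220, storage 34≥31, write latency 8.5≤50.5).
Pareto-optimal: Opt1, Opt3, Opt4 → 3.

3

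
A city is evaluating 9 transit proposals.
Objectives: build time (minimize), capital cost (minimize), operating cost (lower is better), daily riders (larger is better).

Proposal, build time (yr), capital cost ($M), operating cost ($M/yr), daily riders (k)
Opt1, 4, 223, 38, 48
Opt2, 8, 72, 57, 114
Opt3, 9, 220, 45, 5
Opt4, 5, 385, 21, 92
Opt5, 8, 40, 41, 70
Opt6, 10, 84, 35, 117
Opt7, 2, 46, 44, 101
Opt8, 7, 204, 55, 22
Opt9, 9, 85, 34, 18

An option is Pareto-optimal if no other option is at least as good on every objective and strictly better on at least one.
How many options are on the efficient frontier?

7

Opt1: not dominated.
Opt2: not dominated.
Opt3: dominated by Opt5 (build time 8≤9, capital cost 40≤220, operating cost 41≤45, daily riders 70≥5).
Opt4: not dominated (best operating cost).
Opt5: not dominated (best capital cost).
Opt6: not dominated (best daily riders).
Opt7: not dominated (best build time).
Opt8: dominated by Opt7 (build time 2≤7, capital cost 46≤204, operating cost 44≤55, daily riders 101≥22).
Opt9: not dominated.
Pareto-optimal: Opt1, Opt2, Opt4, Opt5, Opt6, Opt7, Opt9 → 7.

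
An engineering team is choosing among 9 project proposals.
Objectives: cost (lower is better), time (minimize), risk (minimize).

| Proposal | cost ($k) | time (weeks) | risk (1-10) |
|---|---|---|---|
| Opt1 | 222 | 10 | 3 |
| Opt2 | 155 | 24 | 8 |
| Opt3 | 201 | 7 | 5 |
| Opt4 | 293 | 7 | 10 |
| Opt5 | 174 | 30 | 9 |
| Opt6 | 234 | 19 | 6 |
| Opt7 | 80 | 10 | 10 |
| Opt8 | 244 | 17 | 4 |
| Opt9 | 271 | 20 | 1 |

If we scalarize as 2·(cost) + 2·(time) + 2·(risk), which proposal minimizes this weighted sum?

Opt1: 2·222 + 2·10 + 2·3 = 470
Opt2: 2·155 + 2·24 + 2·8 = 374
Opt3: 2·201 + 2·7 + 2·5 = 426
Opt4: 2·293 + 2·7 + 2·10 = 620
Opt5: 2·174 + 2·30 + 2·9 = 426
Opt6: 2·234 + 2·19 + 2·6 = 518
Opt7: 2·80 + 2·10 + 2·10 = 200
Opt8: 2·244 + 2·17 + 2·4 = 530
Opt9: 2·271 + 2·20 + 2·1 = 584
Lowest: Opt7 at 200.

Opt7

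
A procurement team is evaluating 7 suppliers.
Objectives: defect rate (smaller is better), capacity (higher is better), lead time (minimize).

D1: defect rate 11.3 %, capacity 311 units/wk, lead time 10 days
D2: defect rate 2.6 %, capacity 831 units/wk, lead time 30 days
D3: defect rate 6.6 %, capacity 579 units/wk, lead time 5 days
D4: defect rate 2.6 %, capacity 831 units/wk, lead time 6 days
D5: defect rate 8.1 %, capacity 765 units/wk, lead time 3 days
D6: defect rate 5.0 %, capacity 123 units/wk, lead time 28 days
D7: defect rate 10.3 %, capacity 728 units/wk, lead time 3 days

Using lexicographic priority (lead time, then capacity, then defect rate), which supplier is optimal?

First minimize lead time: best is 3, kept {D5, D7}.
Then maximize capacity: best is 765, kept {D5}.

D5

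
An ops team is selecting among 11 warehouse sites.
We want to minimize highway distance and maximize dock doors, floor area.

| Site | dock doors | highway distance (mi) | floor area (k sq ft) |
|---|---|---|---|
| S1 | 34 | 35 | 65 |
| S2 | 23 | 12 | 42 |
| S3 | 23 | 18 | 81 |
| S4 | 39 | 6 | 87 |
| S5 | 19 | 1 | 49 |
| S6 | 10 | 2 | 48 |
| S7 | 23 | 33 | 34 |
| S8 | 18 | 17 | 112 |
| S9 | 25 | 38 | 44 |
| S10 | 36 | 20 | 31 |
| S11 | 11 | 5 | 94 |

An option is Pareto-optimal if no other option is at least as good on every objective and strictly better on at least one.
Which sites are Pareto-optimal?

S1: dominated by S4 (dock doors 39≥34, highway distance 6≤35, floor area 87≥65).
S2: dominated by S4 (dock doors 39≥23, highway distance 6≤12, floor area 87≥42).
S3: dominated by S4 (dock doors 39≥23, highway distance 6≤18, floor area 87≥81).
S4: not dominated (best dock doors).
S5: not dominated (best highway distance).
S6: dominated by S5 (dock doors 19≥10, highway distance 1≤2, floor area 49≥48).
S7: dominated by S2 (dock doors 23≥23, highway distance 12≤33, floor area 42≥34).
S8: not dominated (best floor area).
S9: dominated by S1 (dock doors 34≥25, highway distance 35≤38, floor area 65≥44).
S10: dominated by S4 (dock doors 39≥36, highway distance 6≤20, floor area 87≥31).
S11: not dominated.

S4, S5, S8, S11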